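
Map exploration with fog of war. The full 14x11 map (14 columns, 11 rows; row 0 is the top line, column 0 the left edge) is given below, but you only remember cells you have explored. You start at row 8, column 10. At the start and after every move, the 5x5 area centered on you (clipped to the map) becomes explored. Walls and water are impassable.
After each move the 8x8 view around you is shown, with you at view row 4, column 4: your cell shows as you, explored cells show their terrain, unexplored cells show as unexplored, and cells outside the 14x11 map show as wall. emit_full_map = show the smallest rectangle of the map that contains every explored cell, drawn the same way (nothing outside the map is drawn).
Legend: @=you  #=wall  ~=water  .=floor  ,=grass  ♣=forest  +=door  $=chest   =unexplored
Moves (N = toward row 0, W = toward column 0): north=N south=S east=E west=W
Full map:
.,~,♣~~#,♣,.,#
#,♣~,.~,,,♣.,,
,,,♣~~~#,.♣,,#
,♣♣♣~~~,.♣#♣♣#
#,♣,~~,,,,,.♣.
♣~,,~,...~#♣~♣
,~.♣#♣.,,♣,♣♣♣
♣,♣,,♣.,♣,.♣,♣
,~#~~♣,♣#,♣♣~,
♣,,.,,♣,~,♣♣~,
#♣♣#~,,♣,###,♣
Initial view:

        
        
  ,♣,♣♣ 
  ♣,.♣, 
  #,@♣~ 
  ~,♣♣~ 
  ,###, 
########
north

        
        
  .~#♣~ 
  ,♣,♣♣ 
  ♣,@♣, 
  #,♣♣~ 
  ~,♣♣~ 
  ,###, 

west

        
        
  ..~#♣~
  ,,♣,♣♣
  ,♣@.♣,
  ♣#,♣♣~
  ,~,♣♣~
   ,###,

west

        
        
  ...~#♣
  .,,♣,♣
  .,@,.♣
  ,♣#,♣♣
  ♣,~,♣♣
    ,###

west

        
        
  ,...~#
  ♣.,,♣,
  ♣.@♣,.
  ♣,♣#,♣
  ,♣,~,♣
     ,##

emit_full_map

,...~#♣~
♣.,,♣,♣♣
♣.@♣,.♣,
♣,♣#,♣♣~
,♣,~,♣♣~
   ,###,

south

        
  ,...~#
  ♣.,,♣,
  ♣.,♣,.
  ♣,@#,♣
  ,♣,~,♣
  ,,♣,##
########

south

  ,...~#
  ♣.,,♣,
  ♣.,♣,.
  ♣,♣#,♣
  ,♣@~,♣
  ,,♣,##
########
########

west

   ,...~
   ♣.,,♣
  ,♣.,♣,
  ~♣,♣#,
  ,,@,~,
  ~,,♣,#
########
########

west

    ,...
    ♣.,,
  ,,♣.,♣
  ~~♣,♣#
  .,@♣,~
  #~,,♣,
########
########

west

     ,..
     ♣.,
  ♣,,♣.,
  #~~♣,♣
  ,.@,♣,
  ♣#~,,♣
########
########

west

#     ,.
#     ♣.
# ,♣,,♣.
# ~#~~♣,
# ,,@,,♣
# ♣♣#~,,
########
########

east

     ,..
     ♣.,
 ,♣,,♣.,
 ~#~~♣,♣
 ,,.@,♣,
 ♣♣#~,,♣
########
########

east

    ,...
    ♣.,,
,♣,,♣.,♣
~#~~♣,♣#
,,.,@♣,~
♣♣#~,,♣,
########
########

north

        
    ,...
  ♣#♣.,,
,♣,,♣.,♣
~#~~@,♣#
,,.,,♣,~
♣♣#~,,♣,
########

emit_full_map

    ,...~#♣~
  ♣#♣.,,♣,♣♣
,♣,,♣.,♣,.♣,
~#~~@,♣#,♣♣~
,,.,,♣,~,♣♣~
♣♣#~,,♣,###,

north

        
        
  ,~,...
  ♣#♣.,,
,♣,,@.,♣
~#~~♣,♣#
,,.,,♣,~
♣♣#~,,♣,

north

        
        
  ,~~,, 
  ,~,...
  ♣#@.,,
,♣,,♣.,♣
~#~~♣,♣#
,,.,,♣,~

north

        
        
  ♣~~~, 
  ,~~,, 
  ,~@...
  ♣#♣.,,
,♣,,♣.,♣
~#~~♣,♣#

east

        
        
 ♣~~~,. 
 ,~~,,, 
 ,~,@..~
 ♣#♣.,,♣
♣,,♣.,♣,
#~~♣,♣#,

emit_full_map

  ♣~~~,.    
  ,~~,,,    
  ,~,@..~#♣~
  ♣#♣.,,♣,♣♣
,♣,,♣.,♣,.♣,
~#~~♣,♣#,♣♣~
,,.,,♣,~,♣♣~
♣♣#~,,♣,###,


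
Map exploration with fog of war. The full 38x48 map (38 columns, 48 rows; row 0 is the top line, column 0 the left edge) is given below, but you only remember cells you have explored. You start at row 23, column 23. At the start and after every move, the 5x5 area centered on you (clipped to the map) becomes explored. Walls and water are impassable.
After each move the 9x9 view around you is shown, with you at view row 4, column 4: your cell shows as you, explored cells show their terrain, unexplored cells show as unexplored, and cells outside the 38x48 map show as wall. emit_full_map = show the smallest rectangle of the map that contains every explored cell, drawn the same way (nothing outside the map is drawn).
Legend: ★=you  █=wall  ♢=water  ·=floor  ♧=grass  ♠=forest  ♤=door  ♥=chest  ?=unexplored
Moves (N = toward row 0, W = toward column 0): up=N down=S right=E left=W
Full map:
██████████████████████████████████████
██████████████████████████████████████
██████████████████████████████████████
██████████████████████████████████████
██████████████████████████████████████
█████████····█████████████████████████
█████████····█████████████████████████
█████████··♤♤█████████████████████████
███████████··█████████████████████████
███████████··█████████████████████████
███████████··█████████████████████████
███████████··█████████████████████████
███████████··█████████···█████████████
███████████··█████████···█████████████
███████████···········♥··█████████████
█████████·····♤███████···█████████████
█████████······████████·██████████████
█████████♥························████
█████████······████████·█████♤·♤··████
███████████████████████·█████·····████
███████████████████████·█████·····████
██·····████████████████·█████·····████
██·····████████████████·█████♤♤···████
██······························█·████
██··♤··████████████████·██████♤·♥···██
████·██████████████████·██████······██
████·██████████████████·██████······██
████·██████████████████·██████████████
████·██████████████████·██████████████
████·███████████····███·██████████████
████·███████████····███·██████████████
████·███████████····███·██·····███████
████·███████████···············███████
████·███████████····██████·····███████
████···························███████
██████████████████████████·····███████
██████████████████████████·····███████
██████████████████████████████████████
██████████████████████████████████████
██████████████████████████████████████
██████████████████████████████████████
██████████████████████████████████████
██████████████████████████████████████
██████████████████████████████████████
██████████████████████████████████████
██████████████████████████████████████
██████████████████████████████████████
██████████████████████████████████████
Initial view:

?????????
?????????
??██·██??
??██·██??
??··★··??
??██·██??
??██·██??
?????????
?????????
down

?????????
??██·██??
??██·██??
??·····??
??██★██??
??██·██??
??██·██??
?????????
?????????

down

??██·██??
??██·██??
??·····??
??██·██??
??██★██??
??██·██??
??██·██??
?????????
?????????

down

??██·██??
??·····??
??██·██??
??██·██??
??██★██??
??██·██??
??██·██??
?????????
?????????

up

??██·██??
??██·██??
??·····??
??██·██??
??██★██??
??██·██??
??██·██??
??██·██??
?????????

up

?????????
??██·██??
??██·██??
??·····??
??██★██??
??██·██??
??██·██??
??██·██??
??██·██??

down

??██·██??
??██·██??
??·····??
??██·██??
??██★██??
??██·██??
??██·██??
??██·██??
?????????

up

?????????
??██·██??
??██·██??
??·····??
??██★██??
??██·██??
??██·██??
??██·██??
??██·██??


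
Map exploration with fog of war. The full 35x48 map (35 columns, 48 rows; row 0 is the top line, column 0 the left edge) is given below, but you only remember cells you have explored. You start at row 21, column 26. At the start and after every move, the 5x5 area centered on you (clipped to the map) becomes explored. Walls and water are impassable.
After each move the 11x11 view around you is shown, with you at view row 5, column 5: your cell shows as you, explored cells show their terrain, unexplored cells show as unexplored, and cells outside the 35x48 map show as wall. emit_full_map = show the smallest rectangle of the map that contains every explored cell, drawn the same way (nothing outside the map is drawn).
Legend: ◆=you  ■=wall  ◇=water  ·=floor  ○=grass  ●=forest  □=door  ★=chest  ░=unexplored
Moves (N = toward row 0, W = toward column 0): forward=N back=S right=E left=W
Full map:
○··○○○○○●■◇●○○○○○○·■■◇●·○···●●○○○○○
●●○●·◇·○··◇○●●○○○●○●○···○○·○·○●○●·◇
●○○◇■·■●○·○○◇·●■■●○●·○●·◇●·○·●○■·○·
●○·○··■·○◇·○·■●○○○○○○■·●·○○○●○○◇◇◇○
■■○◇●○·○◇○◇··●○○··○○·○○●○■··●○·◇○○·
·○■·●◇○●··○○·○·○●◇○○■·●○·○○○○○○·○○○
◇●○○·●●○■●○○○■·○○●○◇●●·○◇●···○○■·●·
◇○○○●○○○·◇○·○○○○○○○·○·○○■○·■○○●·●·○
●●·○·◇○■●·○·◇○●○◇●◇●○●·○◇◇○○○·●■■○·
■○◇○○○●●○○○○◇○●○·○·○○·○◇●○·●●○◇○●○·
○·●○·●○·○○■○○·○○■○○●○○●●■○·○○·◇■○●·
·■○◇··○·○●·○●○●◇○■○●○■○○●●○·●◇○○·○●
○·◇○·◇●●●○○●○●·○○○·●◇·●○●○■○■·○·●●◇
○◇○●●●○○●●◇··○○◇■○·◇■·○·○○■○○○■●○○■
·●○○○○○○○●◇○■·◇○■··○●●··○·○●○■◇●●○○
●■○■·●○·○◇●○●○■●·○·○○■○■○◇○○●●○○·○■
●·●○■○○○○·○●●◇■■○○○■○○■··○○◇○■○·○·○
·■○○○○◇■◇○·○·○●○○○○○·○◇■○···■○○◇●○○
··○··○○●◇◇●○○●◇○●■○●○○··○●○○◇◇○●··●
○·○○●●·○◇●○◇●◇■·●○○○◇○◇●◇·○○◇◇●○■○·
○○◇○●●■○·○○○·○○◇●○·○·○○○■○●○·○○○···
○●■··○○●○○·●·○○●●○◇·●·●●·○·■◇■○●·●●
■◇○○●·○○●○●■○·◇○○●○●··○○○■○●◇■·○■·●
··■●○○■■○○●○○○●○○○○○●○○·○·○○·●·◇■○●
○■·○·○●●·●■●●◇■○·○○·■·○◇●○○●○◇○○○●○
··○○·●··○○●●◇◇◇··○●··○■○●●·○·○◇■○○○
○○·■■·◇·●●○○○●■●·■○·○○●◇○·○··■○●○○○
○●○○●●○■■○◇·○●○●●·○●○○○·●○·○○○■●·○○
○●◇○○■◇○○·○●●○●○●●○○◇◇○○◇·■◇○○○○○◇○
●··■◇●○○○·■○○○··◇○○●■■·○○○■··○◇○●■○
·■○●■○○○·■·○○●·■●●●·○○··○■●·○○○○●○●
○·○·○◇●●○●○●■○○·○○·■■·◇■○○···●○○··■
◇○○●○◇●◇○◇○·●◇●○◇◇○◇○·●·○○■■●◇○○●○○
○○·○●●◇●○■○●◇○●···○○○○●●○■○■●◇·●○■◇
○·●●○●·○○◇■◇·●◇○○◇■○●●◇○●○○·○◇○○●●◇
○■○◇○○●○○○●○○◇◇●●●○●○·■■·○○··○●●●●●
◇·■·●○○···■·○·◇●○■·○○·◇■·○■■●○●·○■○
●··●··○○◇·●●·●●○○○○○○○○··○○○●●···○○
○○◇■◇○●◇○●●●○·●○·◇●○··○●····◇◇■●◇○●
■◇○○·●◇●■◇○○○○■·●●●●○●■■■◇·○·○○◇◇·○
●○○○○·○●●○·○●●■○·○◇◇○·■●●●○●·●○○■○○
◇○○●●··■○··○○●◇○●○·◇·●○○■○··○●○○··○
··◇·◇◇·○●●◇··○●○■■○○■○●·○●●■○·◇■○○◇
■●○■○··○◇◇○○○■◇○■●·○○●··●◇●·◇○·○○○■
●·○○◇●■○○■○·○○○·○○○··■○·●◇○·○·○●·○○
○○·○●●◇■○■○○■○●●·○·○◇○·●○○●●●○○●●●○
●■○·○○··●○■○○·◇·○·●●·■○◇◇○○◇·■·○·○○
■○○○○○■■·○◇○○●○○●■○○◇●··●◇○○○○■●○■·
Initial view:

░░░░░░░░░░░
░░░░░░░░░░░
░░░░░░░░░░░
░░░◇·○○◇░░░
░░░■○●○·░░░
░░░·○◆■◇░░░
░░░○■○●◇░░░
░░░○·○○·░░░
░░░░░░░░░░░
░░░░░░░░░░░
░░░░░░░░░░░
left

░░░░░░░░░░░
░░░░░░░░░░░
░░░░░░░░░░░
░░░●◇·○○◇░░
░░░○■○●○·░░
░░░●·◆·■◇░░
░░░○○■○●◇░░
░░░·○·○○·░░
░░░░░░░░░░░
░░░░░░░░░░░
░░░░░░░░░░░

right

░░░░░░░░░░░
░░░░░░░░░░░
░░░░░░░░░░░
░░●◇·○○◇░░░
░░○■○●○·░░░
░░●·○◆■◇░░░
░░○○■○●◇░░░
░░·○·○○·░░░
░░░░░░░░░░░
░░░░░░░░░░░
░░░░░░░░░░░

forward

░░░░░░░░░░░
░░░░░░░░░░░
░░░░░░░░░░░
░░░○●○○◇░░░
░░●◇·○○◇░░░
░░○■○◆○·░░░
░░●·○·■◇░░░
░░○○■○●◇░░░
░░·○·○○·░░░
░░░░░░░░░░░
░░░░░░░░░░░

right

░░░░░░░░░░░
░░░░░░░░░░░
░░░░░░░░░░░
░░○●○○◇◇░░░
░●◇·○○◇◇░░░
░○■○●◆·○░░░
░●·○·■◇■░░░
░○○■○●◇■░░░
░·○·○○·░░░░
░░░░░░░░░░░
░░░░░░░░░░░

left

░░░░░░░░░░░
░░░░░░░░░░░
░░░░░░░░░░░
░░░○●○○◇◇░░
░░●◇·○○◇◇░░
░░○■○◆○·○░░
░░●·○·■◇■░░
░░○○■○●◇■░░
░░·○·○○·░░░
░░░░░░░░░░░
░░░░░░░░░░░

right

░░░░░░░░░░░
░░░░░░░░░░░
░░░░░░░░░░░
░░○●○○◇◇░░░
░●◇·○○◇◇░░░
░○■○●◆·○░░░
░●·○·■◇■░░░
░○○■○●◇■░░░
░·○·○○·░░░░
░░░░░░░░░░░
░░░░░░░░░░░

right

░░░░░░░░░░░
░░░░░░░░░░░
░░░░░░░░░░░
░○●○○◇◇○░░░
●◇·○○◇◇●░░░
○■○●○◆○○░░░
●·○·■◇■○░░░
○○■○●◇■·░░░
·○·○○·░░░░░
░░░░░░░░░░░
░░░░░░░░░░░

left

░░░░░░░░░░░
░░░░░░░░░░░
░░░░░░░░░░░
░░○●○○◇◇○░░
░●◇·○○◇◇●░░
░○■○●◆·○○░░
░●·○·■◇■○░░
░○○■○●◇■·░░
░·○·○○·░░░░
░░░░░░░░░░░
░░░░░░░░░░░

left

░░░░░░░░░░░
░░░░░░░░░░░
░░░░░░░░░░░
░░░○●○○◇◇○░
░░●◇·○○◇◇●░
░░○■○◆○·○○░
░░●·○·■◇■○░
░░○○■○●◇■·░
░░·○·○○·░░░
░░░░░░░░░░░
░░░░░░░░░░░

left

░░░░░░░░░░░
░░░░░░░░░░░
░░░░░░░░░░░
░░░·○●○○◇◇○
░░░●◇·○○◇◇●
░░░○■◆●○·○○
░░░●·○·■◇■○
░░░○○■○●◇■·
░░░·○·○○·░░
░░░░░░░░░░░
░░░░░░░░░░░

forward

░░░░░░░░░░░
░░░░░░░░░░░
░░░░░░░░░░░
░░░■○···░░░
░░░·○●○○◇◇○
░░░●◇◆○○◇◇●
░░░○■○●○·○○
░░░●·○·■◇■○
░░░○○■○●◇■·
░░░·○·○○·░░
░░░░░░░░░░░

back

░░░░░░░░░░░
░░░░░░░░░░░
░░░■○···░░░
░░░·○●○○◇◇○
░░░●◇·○○◇◇●
░░░○■◆●○·○○
░░░●·○·■◇■○
░░░○○■○●◇■·
░░░·○·○○·░░
░░░░░░░░░░░
░░░░░░░░░░░

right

░░░░░░░░░░░
░░░░░░░░░░░
░░■○···░░░░
░░·○●○○◇◇○░
░░●◇·○○◇◇●░
░░○■○◆○·○○░
░░●·○·■◇■○░
░░○○■○●◇■·░
░░·○·○○·░░░
░░░░░░░░░░░
░░░░░░░░░░░

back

░░░░░░░░░░░
░░■○···░░░░
░░·○●○○◇◇○░
░░●◇·○○◇◇●░
░░○■○●○·○○░
░░●·○◆■◇■○░
░░○○■○●◇■·░
░░·○·○○·░░░
░░░░░░░░░░░
░░░░░░░░░░░
░░░░░░░░░░░

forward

░░░░░░░░░░░
░░░░░░░░░░░
░░■○···░░░░
░░·○●○○◇◇○░
░░●◇·○○◇◇●░
░░○■○◆○·○○░
░░●·○·■◇■○░
░░○○■○●◇■·░
░░·○·○○·░░░
░░░░░░░░░░░
░░░░░░░░░░░

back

░░░░░░░░░░░
░░■○···░░░░
░░·○●○○◇◇○░
░░●◇·○○◇◇●░
░░○■○●○·○○░
░░●·○◆■◇■○░
░░○○■○●◇■·░
░░·○·○○·░░░
░░░░░░░░░░░
░░░░░░░░░░░
░░░░░░░░░░░


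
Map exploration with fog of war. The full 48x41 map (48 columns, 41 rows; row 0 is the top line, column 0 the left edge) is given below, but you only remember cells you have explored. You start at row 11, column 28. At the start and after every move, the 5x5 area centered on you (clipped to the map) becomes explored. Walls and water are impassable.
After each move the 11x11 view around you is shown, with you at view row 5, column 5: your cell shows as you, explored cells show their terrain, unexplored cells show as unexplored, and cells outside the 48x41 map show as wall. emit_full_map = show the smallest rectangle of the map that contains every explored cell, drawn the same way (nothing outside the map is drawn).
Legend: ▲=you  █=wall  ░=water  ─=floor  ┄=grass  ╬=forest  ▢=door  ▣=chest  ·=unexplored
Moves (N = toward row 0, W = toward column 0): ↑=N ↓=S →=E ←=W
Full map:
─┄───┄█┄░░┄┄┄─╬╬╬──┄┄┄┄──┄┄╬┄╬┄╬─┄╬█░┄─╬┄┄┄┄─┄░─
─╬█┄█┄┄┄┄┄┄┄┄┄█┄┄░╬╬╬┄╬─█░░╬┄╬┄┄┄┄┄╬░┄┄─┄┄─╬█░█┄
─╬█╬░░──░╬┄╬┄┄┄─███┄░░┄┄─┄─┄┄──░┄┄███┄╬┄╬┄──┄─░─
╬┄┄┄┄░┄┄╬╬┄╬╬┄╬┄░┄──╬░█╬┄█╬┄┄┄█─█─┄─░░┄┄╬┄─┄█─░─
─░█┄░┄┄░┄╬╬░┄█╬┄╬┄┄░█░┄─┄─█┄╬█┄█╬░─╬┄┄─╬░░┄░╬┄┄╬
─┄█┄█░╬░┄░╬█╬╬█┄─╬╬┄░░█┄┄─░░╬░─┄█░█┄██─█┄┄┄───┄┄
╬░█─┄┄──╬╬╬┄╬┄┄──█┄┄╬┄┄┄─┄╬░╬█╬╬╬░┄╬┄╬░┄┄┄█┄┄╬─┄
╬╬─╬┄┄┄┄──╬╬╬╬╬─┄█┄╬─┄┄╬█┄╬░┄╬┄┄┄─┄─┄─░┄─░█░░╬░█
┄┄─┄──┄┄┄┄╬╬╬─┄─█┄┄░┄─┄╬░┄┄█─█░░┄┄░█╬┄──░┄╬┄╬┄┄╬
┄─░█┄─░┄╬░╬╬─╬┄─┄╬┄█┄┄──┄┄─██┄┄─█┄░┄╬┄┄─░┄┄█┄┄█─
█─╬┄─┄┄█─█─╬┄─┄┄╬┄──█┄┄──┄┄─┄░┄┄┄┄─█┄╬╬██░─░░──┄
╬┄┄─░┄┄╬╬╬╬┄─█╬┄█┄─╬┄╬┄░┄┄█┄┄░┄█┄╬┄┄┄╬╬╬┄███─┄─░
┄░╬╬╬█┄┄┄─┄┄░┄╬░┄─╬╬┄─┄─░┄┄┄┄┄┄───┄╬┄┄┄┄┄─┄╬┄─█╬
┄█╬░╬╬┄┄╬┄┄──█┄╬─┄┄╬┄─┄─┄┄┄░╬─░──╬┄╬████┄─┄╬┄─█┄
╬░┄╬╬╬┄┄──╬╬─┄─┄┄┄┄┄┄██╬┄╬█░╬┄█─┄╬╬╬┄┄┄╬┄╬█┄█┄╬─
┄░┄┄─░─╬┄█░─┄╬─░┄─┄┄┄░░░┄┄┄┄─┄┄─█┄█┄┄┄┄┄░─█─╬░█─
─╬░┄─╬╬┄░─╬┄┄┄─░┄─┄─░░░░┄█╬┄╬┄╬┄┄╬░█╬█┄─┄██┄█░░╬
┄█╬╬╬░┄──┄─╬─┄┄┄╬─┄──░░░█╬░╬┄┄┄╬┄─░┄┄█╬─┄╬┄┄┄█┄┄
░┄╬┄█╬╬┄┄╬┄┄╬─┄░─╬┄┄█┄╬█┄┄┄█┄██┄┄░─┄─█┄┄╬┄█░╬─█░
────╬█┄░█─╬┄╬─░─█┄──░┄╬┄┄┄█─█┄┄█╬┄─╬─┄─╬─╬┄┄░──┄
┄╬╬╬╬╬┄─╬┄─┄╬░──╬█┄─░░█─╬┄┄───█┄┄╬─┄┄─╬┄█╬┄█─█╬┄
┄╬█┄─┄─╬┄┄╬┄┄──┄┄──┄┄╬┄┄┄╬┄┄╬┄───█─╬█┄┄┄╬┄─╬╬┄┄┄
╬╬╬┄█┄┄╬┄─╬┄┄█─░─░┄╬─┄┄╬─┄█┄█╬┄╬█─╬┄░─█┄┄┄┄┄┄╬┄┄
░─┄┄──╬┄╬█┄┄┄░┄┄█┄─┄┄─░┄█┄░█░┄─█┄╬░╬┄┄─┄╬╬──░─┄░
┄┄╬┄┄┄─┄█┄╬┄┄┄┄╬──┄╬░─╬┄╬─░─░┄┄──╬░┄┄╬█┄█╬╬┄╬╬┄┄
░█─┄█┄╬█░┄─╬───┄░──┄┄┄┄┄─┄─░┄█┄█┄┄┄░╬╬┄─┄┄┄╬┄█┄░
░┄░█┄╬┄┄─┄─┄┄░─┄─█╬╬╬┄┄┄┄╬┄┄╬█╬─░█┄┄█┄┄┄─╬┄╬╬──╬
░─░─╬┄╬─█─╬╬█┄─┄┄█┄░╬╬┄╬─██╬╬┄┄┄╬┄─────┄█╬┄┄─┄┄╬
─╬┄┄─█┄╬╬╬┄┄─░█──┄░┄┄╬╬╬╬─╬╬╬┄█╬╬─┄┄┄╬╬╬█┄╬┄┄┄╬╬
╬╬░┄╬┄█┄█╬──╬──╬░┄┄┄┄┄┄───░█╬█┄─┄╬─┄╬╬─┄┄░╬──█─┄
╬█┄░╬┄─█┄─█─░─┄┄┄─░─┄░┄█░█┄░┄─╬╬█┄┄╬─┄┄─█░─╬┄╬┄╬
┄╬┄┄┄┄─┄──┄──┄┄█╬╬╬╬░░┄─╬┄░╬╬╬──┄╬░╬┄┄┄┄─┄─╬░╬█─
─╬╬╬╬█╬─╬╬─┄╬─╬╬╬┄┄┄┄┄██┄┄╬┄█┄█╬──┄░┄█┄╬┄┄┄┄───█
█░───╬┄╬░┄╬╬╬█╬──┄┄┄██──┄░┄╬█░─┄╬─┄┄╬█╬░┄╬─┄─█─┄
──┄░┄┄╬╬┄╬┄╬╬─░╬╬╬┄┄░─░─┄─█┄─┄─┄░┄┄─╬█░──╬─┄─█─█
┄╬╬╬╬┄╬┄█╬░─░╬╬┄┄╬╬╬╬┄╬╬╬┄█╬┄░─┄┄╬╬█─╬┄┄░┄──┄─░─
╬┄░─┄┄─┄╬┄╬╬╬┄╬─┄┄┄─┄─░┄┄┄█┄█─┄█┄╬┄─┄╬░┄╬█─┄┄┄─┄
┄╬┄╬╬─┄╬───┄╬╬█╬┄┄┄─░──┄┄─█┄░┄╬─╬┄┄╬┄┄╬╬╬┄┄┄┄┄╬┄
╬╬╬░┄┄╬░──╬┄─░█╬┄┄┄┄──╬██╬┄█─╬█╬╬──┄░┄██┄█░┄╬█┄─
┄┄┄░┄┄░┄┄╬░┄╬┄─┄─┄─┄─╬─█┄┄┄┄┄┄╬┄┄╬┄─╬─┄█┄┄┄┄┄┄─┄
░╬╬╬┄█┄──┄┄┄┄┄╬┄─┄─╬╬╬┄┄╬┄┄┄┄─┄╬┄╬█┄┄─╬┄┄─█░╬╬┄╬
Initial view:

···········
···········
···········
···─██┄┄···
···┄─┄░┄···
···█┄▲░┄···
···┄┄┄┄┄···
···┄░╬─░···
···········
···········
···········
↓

···········
···········
···─██┄┄···
···┄─┄░┄···
···█┄┄░┄···
···┄┄▲┄┄···
···┄░╬─░···
···█░╬┄█···
···········
···········
···········

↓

···········
···─██┄┄···
···┄─┄░┄···
···█┄┄░┄···
···┄┄┄┄┄···
···┄░▲─░···
···█░╬┄█···
···┄┄─┄┄···
···········
···········
···········

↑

···········
···········
···─██┄┄···
···┄─┄░┄···
···█┄┄░┄···
···┄┄▲┄┄···
···┄░╬─░···
···█░╬┄█···
···┄┄─┄┄···
···········
···········

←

···········
···········
····─██┄┄··
···┄┄─┄░┄··
···┄█┄┄░┄··
···┄┄▲┄┄┄··
···┄┄░╬─░··
···╬█░╬┄█··
····┄┄─┄┄··
···········
···········

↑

···········
···········
···········
···┄─██┄┄··
···┄┄─┄░┄··
···┄█▲┄░┄··
···┄┄┄┄┄┄··
···┄┄░╬─░··
···╬█░╬┄█··
····┄┄─┄┄··
···········

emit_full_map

┄─██┄┄
┄┄─┄░┄
┄█▲┄░┄
┄┄┄┄┄┄
┄┄░╬─░
╬█░╬┄█
·┄┄─┄┄

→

···········
···········
···········
··┄─██┄┄···
··┄┄─┄░┄···
··┄█┄▲░┄···
··┄┄┄┄┄┄···
··┄┄░╬─░···
··╬█░╬┄█···
···┄┄─┄┄···
···········

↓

···········
···········
··┄─██┄┄···
··┄┄─┄░┄···
··┄█┄┄░┄···
··┄┄┄▲┄┄···
··┄┄░╬─░···
··╬█░╬┄█···
···┄┄─┄┄···
···········
···········

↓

···········
··┄─██┄┄···
··┄┄─┄░┄···
··┄█┄┄░┄···
··┄┄┄┄┄┄···
··┄┄░▲─░···
··╬█░╬┄█···
···┄┄─┄┄···
···········
···········
···········

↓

··┄─██┄┄···
··┄┄─┄░┄···
··┄█┄┄░┄···
··┄┄┄┄┄┄···
··┄┄░╬─░···
··╬█░▲┄█···
···┄┄─┄┄···
···╬┄╬┄╬···
···········
···········
···········

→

·┄─██┄┄····
·┄┄─┄░┄····
·┄█┄┄░┄····
·┄┄┄┄┄┄─···
·┄┄░╬─░─···
·╬█░╬▲█─···
··┄┄─┄┄─···
··╬┄╬┄╬┄···
···········
···········
···········

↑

···········
·┄─██┄┄····
·┄┄─┄░┄····
·┄█┄┄░┄█···
·┄┄┄┄┄┄─···
·┄┄░╬▲░─···
·╬█░╬┄█─···
··┄┄─┄┄─···
··╬┄╬┄╬┄···
···········
···········

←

···········
··┄─██┄┄···
··┄┄─┄░┄···
··┄█┄┄░┄█··
··┄┄┄┄┄┄─··
··┄┄░▲─░─··
··╬█░╬┄█─··
···┄┄─┄┄─··
···╬┄╬┄╬┄··
···········
···········

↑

···········
···········
··┄─██┄┄···
··┄┄─┄░┄···
··┄█┄┄░┄█··
··┄┄┄▲┄┄─··
··┄┄░╬─░─··
··╬█░╬┄█─··
···┄┄─┄┄─··
···╬┄╬┄╬┄··
···········

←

···········
···········
···┄─██┄┄··
···┄┄─┄░┄··
···┄█┄┄░┄█·
···┄┄▲┄┄┄─·
···┄┄░╬─░─·
···╬█░╬┄█─·
····┄┄─┄┄─·
····╬┄╬┄╬┄·
···········

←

···········
···········
····┄─██┄┄·
···─┄┄─┄░┄·
···┄┄█┄┄░┄█
···░┄▲┄┄┄┄─
···┄┄┄░╬─░─
···┄╬█░╬┄█─
·····┄┄─┄┄─
·····╬┄╬┄╬┄
···········

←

···········
···········
·····┄─██┄┄
···──┄┄─┄░┄
···░┄┄█┄┄░┄
···─░▲┄┄┄┄┄
···─┄┄┄░╬─░
···╬┄╬█░╬┄█
······┄┄─┄┄
······╬┄╬┄╬
···········

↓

···········
·····┄─██┄┄
···──┄┄─┄░┄
···░┄┄█┄┄░┄
···─░┄┄┄┄┄┄
···─┄▲┄░╬─░
···╬┄╬█░╬┄█
···░┄┄┄┄─┄┄
······╬┄╬┄╬
···········
···········

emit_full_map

··┄─██┄┄·
──┄┄─┄░┄·
░┄┄█┄┄░┄█
─░┄┄┄┄┄┄─
─┄▲┄░╬─░─
╬┄╬█░╬┄█─
░┄┄┄┄─┄┄─
···╬┄╬┄╬┄

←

···········
······┄─██┄
····──┄┄─┄░
···┄░┄┄█┄┄░
···┄─░┄┄┄┄┄
···┄─▲┄┄░╬─
···█╬┄╬█░╬┄
···░░┄┄┄┄─┄
·······╬┄╬┄
···········
···········

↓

······┄─██┄
····──┄┄─┄░
···┄░┄┄█┄┄░
···┄─░┄┄┄┄┄
···┄─┄┄┄░╬─
···█╬▲╬█░╬┄
···░░┄┄┄┄─┄
···░░┄█╬┄╬┄
···········
···········
···········

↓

····──┄┄─┄░
···┄░┄┄█┄┄░
···┄─░┄┄┄┄┄
···┄─┄┄┄░╬─
···█╬┄╬█░╬┄
···░░▲┄┄┄─┄
···░░┄█╬┄╬┄
···░░█╬░···
···········
···········
···········

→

···──┄┄─┄░┄
··┄░┄┄█┄┄░┄
··┄─░┄┄┄┄┄┄
··┄─┄┄┄░╬─░
··█╬┄╬█░╬┄█
··░░┄▲┄┄─┄┄
··░░┄█╬┄╬┄╬
··░░█╬░╬···
···········
···········
···········

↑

·····┄─██┄┄
···──┄┄─┄░┄
··┄░┄┄█┄┄░┄
··┄─░┄┄┄┄┄┄
··┄─┄┄┄░╬─░
··█╬┄▲█░╬┄█
··░░┄┄┄┄─┄┄
··░░┄█╬┄╬┄╬
··░░█╬░╬···
···········
···········

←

······┄─██┄
····──┄┄─┄░
···┄░┄┄█┄┄░
···┄─░┄┄┄┄┄
···┄─┄┄┄░╬─
···█╬▲╬█░╬┄
···░░┄┄┄┄─┄
···░░┄█╬┄╬┄
···░░█╬░╬··
···········
···········

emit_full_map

···┄─██┄┄·
·──┄┄─┄░┄·
┄░┄┄█┄┄░┄█
┄─░┄┄┄┄┄┄─
┄─┄┄┄░╬─░─
█╬▲╬█░╬┄█─
░░┄┄┄┄─┄┄─
░░┄█╬┄╬┄╬┄
░░█╬░╬····


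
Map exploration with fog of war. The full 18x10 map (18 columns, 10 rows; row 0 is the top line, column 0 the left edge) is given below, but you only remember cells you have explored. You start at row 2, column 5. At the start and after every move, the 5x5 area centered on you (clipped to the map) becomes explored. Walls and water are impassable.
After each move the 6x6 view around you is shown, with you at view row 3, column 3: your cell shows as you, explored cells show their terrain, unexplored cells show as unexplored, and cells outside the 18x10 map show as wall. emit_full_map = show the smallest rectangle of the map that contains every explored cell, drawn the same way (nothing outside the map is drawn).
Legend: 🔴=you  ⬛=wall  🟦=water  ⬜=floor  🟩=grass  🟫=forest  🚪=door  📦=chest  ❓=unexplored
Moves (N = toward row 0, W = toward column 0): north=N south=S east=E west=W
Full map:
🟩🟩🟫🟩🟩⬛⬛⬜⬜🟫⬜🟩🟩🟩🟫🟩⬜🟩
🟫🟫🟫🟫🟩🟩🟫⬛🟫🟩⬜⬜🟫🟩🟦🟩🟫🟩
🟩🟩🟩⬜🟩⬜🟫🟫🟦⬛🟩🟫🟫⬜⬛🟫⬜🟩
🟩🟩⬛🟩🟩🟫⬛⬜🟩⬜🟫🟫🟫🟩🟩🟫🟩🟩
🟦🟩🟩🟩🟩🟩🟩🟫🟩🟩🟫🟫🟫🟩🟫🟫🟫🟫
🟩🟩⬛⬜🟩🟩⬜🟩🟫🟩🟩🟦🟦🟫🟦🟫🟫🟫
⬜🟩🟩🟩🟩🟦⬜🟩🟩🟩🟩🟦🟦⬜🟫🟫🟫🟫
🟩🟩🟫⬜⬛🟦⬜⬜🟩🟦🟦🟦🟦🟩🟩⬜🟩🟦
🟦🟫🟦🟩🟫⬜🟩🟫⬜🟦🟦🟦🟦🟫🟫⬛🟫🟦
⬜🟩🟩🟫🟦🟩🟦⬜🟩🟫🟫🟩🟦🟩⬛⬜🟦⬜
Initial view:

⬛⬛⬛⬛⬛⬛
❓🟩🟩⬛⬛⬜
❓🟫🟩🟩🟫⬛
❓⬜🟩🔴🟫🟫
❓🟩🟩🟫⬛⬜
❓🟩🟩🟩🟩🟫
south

❓🟩🟩⬛⬛⬜
❓🟫🟩🟩🟫⬛
❓⬜🟩⬜🟫🟫
❓🟩🟩🔴⬛⬜
❓🟩🟩🟩🟩🟫
❓⬜🟩🟩⬜🟩

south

❓🟫🟩🟩🟫⬛
❓⬜🟩⬜🟫🟫
❓🟩🟩🟫⬛⬜
❓🟩🟩🔴🟩🟫
❓⬜🟩🟩⬜🟩
❓🟩🟩🟦⬜🟩

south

❓⬜🟩⬜🟫🟫
❓🟩🟩🟫⬛⬜
❓🟩🟩🟩🟩🟫
❓⬜🟩🔴⬜🟩
❓🟩🟩🟦⬜🟩
❓⬜⬛🟦⬜⬜

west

❓❓⬜🟩⬜🟫
❓⬛🟩🟩🟫⬛
❓🟩🟩🟩🟩🟩
❓⬛⬜🔴🟩⬜
❓🟩🟩🟩🟦⬜
❓🟫⬜⬛🟦⬜

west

❓❓❓⬜🟩⬜
❓🟩⬛🟩🟩🟫
❓🟩🟩🟩🟩🟩
❓🟩⬛🔴🟩🟩
❓🟩🟩🟩🟩🟦
❓🟩🟫⬜⬛🟦

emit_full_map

❓❓🟩🟩⬛⬛⬜
❓❓🟫🟩🟩🟫⬛
❓❓⬜🟩⬜🟫🟫
🟩⬛🟩🟩🟫⬛⬜
🟩🟩🟩🟩🟩🟩🟫
🟩⬛🔴🟩🟩⬜🟩
🟩🟩🟩🟩🟦⬜🟩
🟩🟫⬜⬛🟦⬜⬜

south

❓🟩⬛🟩🟩🟫
❓🟩🟩🟩🟩🟩
❓🟩⬛⬜🟩🟩
❓🟩🟩🔴🟩🟦
❓🟩🟫⬜⬛🟦
❓🟫🟦🟩🟫⬜

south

❓🟩🟩🟩🟩🟩
❓🟩⬛⬜🟩🟩
❓🟩🟩🟩🟩🟦
❓🟩🟫🔴⬛🟦
❓🟫🟦🟩🟫⬜
❓🟩🟩🟫🟦🟩

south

❓🟩⬛⬜🟩🟩
❓🟩🟩🟩🟩🟦
❓🟩🟫⬜⬛🟦
❓🟫🟦🔴🟫⬜
❓🟩🟩🟫🟦🟩
⬛⬛⬛⬛⬛⬛

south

❓🟩🟩🟩🟩🟦
❓🟩🟫⬜⬛🟦
❓🟫🟦🟩🟫⬜
❓🟩🟩🔴🟦🟩
⬛⬛⬛⬛⬛⬛
⬛⬛⬛⬛⬛⬛

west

⬛❓🟩🟩🟩🟩
⬛🟩🟩🟫⬜⬛
⬛🟦🟫🟦🟩🟫
⬛⬜🟩🔴🟫🟦
⬛⬛⬛⬛⬛⬛
⬛⬛⬛⬛⬛⬛

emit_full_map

❓❓❓🟩🟩⬛⬛⬜
❓❓❓🟫🟩🟩🟫⬛
❓❓❓⬜🟩⬜🟫🟫
❓🟩⬛🟩🟩🟫⬛⬜
❓🟩🟩🟩🟩🟩🟩🟫
❓🟩⬛⬜🟩🟩⬜🟩
❓🟩🟩🟩🟩🟦⬜🟩
🟩🟩🟫⬜⬛🟦⬜⬜
🟦🟫🟦🟩🟫⬜❓❓
⬜🟩🔴🟫🟦🟩❓❓

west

⬛⬛❓🟩🟩🟩
⬛⬛🟩🟩🟫⬜
⬛⬛🟦🟫🟦🟩
⬛⬛⬜🔴🟩🟫
⬛⬛⬛⬛⬛⬛
⬛⬛⬛⬛⬛⬛

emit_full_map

❓❓❓🟩🟩⬛⬛⬜
❓❓❓🟫🟩🟩🟫⬛
❓❓❓⬜🟩⬜🟫🟫
❓🟩⬛🟩🟩🟫⬛⬜
❓🟩🟩🟩🟩🟩🟩🟫
❓🟩⬛⬜🟩🟩⬜🟩
❓🟩🟩🟩🟩🟦⬜🟩
🟩🟩🟫⬜⬛🟦⬜⬜
🟦🟫🟦🟩🟫⬜❓❓
⬜🔴🟩🟫🟦🟩❓❓
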